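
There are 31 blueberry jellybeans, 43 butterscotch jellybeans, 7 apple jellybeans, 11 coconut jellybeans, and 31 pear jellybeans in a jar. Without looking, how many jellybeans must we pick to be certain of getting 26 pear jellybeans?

The worst case draws every non-pear jellybean first: 31 + 43 + 7 + 11 = 92.
The next 26 draws are then forced to be pear, giving 92 + 26 = 118.

118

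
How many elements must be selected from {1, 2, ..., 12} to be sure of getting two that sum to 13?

Partition {1, …, 12} into 6 pairs: {1,12}, {2,11}, …, {6,7}.
Choosing 6 integers — say the integers 1 through 6 — takes one from each pair and avoids the property.
Choosing 7 forces two into the same pair by pigeonhole, and those sum to 13. So 7.

7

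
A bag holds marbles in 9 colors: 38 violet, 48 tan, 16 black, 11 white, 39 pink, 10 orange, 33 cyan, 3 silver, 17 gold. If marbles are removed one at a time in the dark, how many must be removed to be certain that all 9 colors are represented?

The hardest color to obtain is silver: we could draw every other marble first — 215 − 3 = 212 marbles — without a single silver one.
The next draw must be silver, so 212 + 1 = 213.

213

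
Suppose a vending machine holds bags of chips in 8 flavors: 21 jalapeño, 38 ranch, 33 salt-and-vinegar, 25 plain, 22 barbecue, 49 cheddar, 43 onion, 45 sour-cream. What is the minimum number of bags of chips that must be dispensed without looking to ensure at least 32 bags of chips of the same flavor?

In the worst case we take at most 31 of each flavor, but all 21 jalapeño, all 25 plain, and all 22 barbecue (fewer than 31), giving 21 + 31 + 31 + 25 + 22 + 31 + 31 + 31 = 223.
One more bag of chips then forces some flavor to 32, so 223 + 1 = 224.

224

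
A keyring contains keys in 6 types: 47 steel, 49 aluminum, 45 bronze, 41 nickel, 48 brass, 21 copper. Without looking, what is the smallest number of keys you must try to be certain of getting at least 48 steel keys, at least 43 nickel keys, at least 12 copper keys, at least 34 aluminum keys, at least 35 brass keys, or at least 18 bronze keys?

184

Each of the 6 types has its own threshold; avoid all of them simultaneously.
The worst case stops just short of every target: 47 steel, 33 aluminum, 17 bronze, all 41 nickel, 34 brass, 11 copper — 47 + 33 + 17 + 41 + 34 + 11 = 183 keys.
One more key must push some type to its target, so 183 + 1 = 184.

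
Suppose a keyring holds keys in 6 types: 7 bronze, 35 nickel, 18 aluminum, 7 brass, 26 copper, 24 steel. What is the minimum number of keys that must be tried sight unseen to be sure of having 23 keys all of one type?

In the worst case we take at most 22 of each type, but all 7 bronze, all 18 aluminum, and all 7 brass (fewer than 22), giving 7 + 22 + 18 + 7 + 22 + 22 = 98.
One more key then forces some type to 23, so 98 + 1 = 99.

99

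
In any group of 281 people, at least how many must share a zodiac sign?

There are 12 zodiac signs, which serve as the pigeonholes.
If each of the 12 zodiac signs held at most 23, the total would be at most 12 × 23 = 276 < 281, a contradiction.
So at least one holds ⌈281/12⌉ = 24.

24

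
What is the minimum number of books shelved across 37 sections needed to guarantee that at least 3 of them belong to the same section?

There are 37 sections acting as pigeonholes.
With 37 × 2 = 74 books we could place exactly 2 in each, with no class reaching 3.
One more forces some class to hold 3, so 74 + 1 = 75.

75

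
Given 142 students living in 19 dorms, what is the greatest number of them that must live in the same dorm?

The 142 students fall into 19 dorms.
If each of the 19 dorms held at most 7, the total would be at most 19 × 7 = 133 < 142, a contradiction.
So at least one holds ⌈142/19⌉ = 8.

8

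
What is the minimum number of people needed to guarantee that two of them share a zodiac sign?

There are 12 zodiac signs acting as pigeonholes.
With 12 people we could place one in each, avoiding any repeat.
One more forces some class to hold 2, so 12 + 1 = 13.

13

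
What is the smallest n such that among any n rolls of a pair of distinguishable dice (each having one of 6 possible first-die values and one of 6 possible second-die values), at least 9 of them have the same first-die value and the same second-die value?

289

There are 6 × 6 = 36 (first-die value, second-die value) combinations acting as pigeonholes.
With 36 × 8 = 288 rolls of a pair of distinguishable dice we could place exactly 8 in each, with no (first-die value, second-die value) pair reaching 9.
One more forces some (first-die value, second-die value) pair to hold 9, so 288 + 1 = 289.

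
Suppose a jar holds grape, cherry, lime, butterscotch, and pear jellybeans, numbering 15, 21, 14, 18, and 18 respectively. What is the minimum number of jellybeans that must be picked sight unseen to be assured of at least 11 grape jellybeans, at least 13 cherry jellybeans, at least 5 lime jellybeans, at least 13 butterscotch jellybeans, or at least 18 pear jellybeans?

Each of the 5 flavors has its own threshold; avoid all of them simultaneously.
The worst case stops just short of every target: 10 grape, 12 cherry, 4 lime, 12 butterscotch, 17 pear — 10 + 12 + 4 + 12 + 17 = 55 jellybeans.
One more jellybean must push some flavor to its target, so 55 + 1 = 56.

56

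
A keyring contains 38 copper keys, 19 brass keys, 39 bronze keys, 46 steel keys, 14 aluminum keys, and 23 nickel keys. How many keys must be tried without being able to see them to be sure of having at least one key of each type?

The hardest type to obtain is aluminum: we could draw every other key first — 179 − 14 = 165 keys — without a single aluminum one.
The next draw must be aluminum, so 165 + 1 = 166.

166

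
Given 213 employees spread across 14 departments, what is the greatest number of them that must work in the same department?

If each of the 14 departments held at most 15, the total would be at most 14 × 15 = 210 < 213, a contradiction.
So at least one holds ⌈213/14⌉ = 16.

16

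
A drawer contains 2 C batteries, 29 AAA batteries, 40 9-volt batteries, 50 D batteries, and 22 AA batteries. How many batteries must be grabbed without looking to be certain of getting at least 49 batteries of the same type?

142

In the worst case we take at most 48 of each type, but all 2 C, all 29 AAA, all 40 9-volt, and all 22 AA (fewer than 48), giving 2 + 29 + 40 + 48 + 22 = 141.
One more battery then forces some type to 49, so 141 + 1 = 142.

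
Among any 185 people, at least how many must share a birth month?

16

There are 12 months of the year, which serve as the pigeonholes.
If each of the 12 months of the year held at most 15, the total would be at most 12 × 15 = 180 < 185, a contradiction.
So at least one holds ⌈185/12⌉ = 16.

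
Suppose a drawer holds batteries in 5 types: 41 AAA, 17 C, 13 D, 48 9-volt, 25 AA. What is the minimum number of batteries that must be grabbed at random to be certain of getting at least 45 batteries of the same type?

In the worst case we take at most 44 of each type, but all 41 AAA, all 17 C, all 13 D, and all 25 AA (fewer than 44), giving 41 + 17 + 13 + 44 + 25 = 140.
One more battery then forces some type to 45, so 140 + 1 = 141.

141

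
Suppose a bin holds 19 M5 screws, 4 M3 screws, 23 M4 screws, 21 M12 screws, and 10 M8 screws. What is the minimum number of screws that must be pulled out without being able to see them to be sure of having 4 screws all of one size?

The worst case takes 3 screws of each size without reaching 4 of any: 5 × 3 = 15.
The next screw must bring some size to 4, so 15 + 1 = 16.

16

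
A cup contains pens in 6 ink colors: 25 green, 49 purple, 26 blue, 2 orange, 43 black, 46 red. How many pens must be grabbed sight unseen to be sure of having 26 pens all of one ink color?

128

In the worst case we take at most 25 of each ink color, but all 2 orange (fewer than 25), giving 25 + 25 + 25 + 2 + 25 + 25 = 127.
One more pen then forces some ink color to 26, so 127 + 1 = 128.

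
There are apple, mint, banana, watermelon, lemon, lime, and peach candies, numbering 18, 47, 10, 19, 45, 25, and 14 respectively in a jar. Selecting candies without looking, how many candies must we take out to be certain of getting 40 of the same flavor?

165

In the worst case we take at most 39 of each flavor, but all 18 apple, all 10 banana, all 19 watermelon, all 25 lime, and all 14 peach (fewer than 39), giving 18 + 39 + 10 + 19 + 39 + 25 + 14 = 164.
One more candy then forces some flavor to 40, so 164 + 1 = 165.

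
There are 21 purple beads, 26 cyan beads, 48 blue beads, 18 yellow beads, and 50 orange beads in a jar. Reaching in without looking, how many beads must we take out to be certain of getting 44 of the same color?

152

In the worst case we take at most 43 of each color, but all 21 purple, all 26 cyan, and all 18 yellow (fewer than 43), giving 21 + 26 + 43 + 18 + 43 = 151.
One more bead then forces some color to 44, so 151 + 1 = 152.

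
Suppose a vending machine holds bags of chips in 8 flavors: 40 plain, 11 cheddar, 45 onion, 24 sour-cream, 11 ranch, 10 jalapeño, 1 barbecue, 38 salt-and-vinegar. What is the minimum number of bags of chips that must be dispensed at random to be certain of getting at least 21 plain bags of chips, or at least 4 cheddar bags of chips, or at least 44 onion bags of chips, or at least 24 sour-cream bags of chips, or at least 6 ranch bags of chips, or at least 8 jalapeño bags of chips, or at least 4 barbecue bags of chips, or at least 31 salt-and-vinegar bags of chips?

Each of the 8 flavors has its own threshold; avoid all of them simultaneously.
The worst case stops just short of every target: 20 plain, 3 cheddar, 43 onion, 23 sour-cream, 5 ranch, 7 jalapeño, all 1 barbecue, 30 salt-and-vinegar — 20 + 3 + 43 + 23 + 5 + 7 + 1 + 30 = 132 bags of chips.
One more bag of chips must push some flavor to its target, so 132 + 1 = 133.

133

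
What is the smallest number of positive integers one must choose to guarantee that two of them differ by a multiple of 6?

Use the pigeonhole principle on residue classes: two integers differ by a multiple of 6 exactly when they share a remainder mod 6.
There are 6 residue classes mod 6, so 6 integers can all lie in distinct classes.
One more integer must repeat a residue, giving a difference divisible by 6. So n = 6 + 1 = 7.

7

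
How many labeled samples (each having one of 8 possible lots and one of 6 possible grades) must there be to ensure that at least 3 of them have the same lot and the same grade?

There are 8 × 6 = 48 (lot, grade) combinations acting as pigeonholes.
With 48 × 2 = 96 labeled samples we could place exactly 2 in each, with no (lot, grade) pair reaching 3.
One more forces some (lot, grade) pair to hold 3, so 96 + 1 = 97.

97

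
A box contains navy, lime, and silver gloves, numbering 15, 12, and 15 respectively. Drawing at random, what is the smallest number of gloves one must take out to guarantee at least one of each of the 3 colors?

31

The hardest color to obtain is lime: we could draw every other glove first — 42 − 12 = 30 gloves — without a single lime one.
The next draw must be lime, so 30 + 1 = 31.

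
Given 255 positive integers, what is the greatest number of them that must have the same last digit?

There are 10 possible last digits, which serve as the pigeonholes.
If each of the 10 possible last digits held at most 25, the total would be at most 10 × 25 = 250 < 255, a contradiction.
So at least one holds ⌈255/10⌉ = 26.

26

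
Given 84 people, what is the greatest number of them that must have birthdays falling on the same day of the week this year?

12

The 84 people fall into 7 days of the week.
If each of the 7 days of the week held at most 11, the total would be at most 7 × 11 = 77 < 84, a contradiction.
So at least one holds ⌈84/7⌉ = 12.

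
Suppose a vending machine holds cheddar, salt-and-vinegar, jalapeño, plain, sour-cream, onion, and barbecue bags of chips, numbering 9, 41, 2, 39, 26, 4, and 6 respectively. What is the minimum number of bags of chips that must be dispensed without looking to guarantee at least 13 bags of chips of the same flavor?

Treat the 7 flavors as pigeonholes.
In the worst case we take at most 12 of each flavor, but all 9 cheddar, all 2 jalapeño, all 4 onion, and all 6 barbecue (fewer than 12), giving 9 + 12 + 2 + 12 + 12 + 4 + 6 = 57.
One more bag of chips then forces some flavor to 13, so 57 + 1 = 58.

58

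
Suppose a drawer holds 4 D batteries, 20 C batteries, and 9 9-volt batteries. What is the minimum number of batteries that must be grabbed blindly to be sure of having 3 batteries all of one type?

Treat the 3 types as pigeonholes.
The worst case takes 2 batteries of each type without reaching 3 of any: 3 × 2 = 6.
The next battery must bring some type to 3, so 6 + 1 = 7.

7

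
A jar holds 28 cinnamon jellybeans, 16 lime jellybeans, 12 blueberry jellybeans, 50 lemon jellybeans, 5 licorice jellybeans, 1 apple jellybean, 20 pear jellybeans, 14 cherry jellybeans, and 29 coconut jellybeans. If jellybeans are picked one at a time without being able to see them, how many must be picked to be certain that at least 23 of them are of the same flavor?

135

In the worst case we take at most 22 of each flavor, but all 16 lime, all 12 blueberry, all 5 licorice, all 1 apple, all 20 pear, and all 14 cherry (fewer than 22), giving 22 + 16 + 12 + 22 + 5 + 1 + 20 + 14 + 22 = 134.
One more jellybean then forces some flavor to 23, so 134 + 1 = 135.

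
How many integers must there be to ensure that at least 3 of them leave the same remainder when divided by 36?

73

There are 36 residue classes modulo 36 acting as pigeonholes.
With 36 × 2 = 72 integers we could place exactly 2 in each, with no class reaching 3.
One more forces some class to hold 3, so 72 + 1 = 73.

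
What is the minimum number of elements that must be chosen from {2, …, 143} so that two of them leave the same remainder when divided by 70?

Group the integers by remainder mod 70; there are 70 residue classes, each nonempty in this range.
Choosing one from each class (70 integers) avoids any shared remainder.
One more choice must repeat a class, so two differ by a multiple of 70. Hence 70 + 1 = 71.

71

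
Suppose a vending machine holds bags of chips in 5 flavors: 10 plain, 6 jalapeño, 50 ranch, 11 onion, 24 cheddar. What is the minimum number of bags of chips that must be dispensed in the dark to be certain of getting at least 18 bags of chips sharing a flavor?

62

In the worst case we take at most 17 of each flavor, but all 10 plain, all 6 jalapeño, and all 11 onion (fewer than 17), giving 10 + 6 + 17 + 11 + 17 = 61.
One more bag of chips then forces some flavor to 18, so 61 + 1 = 62.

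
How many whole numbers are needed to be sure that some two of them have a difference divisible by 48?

Use the pigeonhole principle on residue classes: two integers differ by a multiple of 48 exactly when they share a remainder mod 48.
There are 48 residue classes mod 48, so 48 integers can all lie in distinct classes.
One more integer must repeat a residue, giving a difference divisible by 48. So n = 48 + 1 = 49.

49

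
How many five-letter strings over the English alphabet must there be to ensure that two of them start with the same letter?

27

There are 26 possible first letters acting as pigeonholes.
With 26 five-letter strings over the English alphabet we could place one in each, avoiding any repeat.
One more forces some class to hold 2, so 26 + 1 = 27.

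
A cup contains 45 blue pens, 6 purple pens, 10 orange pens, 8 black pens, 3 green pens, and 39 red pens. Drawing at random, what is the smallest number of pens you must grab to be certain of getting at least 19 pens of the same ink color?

Treat the 6 ink colors as pigeonholes.
In the worst case we take at most 18 of each ink color, but all 6 purple, all 10 orange, all 8 black, and all 3 green (fewer than 18), giving 18 + 6 + 10 + 8 + 3 + 18 = 63.
One more pen then forces some ink color to 19, so 63 + 1 = 64.

64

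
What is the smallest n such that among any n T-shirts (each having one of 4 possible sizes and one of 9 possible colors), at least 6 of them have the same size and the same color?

There are 4 × 9 = 36 (size, color) combinations acting as pigeonholes.
With 36 × 5 = 180 T-shirts we could place exactly 5 in each, with no (size, color) pair reaching 6.
One more forces some (size, color) pair to hold 6, so 180 + 1 = 181.

181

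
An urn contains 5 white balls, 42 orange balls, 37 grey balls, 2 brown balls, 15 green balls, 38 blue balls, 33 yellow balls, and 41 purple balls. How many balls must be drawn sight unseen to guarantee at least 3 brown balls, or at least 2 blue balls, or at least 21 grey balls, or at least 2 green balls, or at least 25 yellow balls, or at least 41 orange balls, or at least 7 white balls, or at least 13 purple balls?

Each of the 8 colors has its own threshold; avoid all of them simultaneously.
The worst case stops just short of every target: all 5 white, 40 orange, 20 grey, 2 brown, 1 green, 1 blue, 24 yellow, 12 purple — 5 + 40 + 20 + 2 + 1 + 1 + 24 + 12 = 105 balls.
One more ball must push some color to its target, so 105 + 1 = 106.

106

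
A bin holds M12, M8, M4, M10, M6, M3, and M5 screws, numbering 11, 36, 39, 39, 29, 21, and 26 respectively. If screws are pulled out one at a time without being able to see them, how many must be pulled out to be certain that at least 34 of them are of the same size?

Treat the 7 sizes as pigeonholes.
In the worst case we take at most 33 of each size, but all 11 M12, all 29 M6, all 21 M3, and all 26 M5 (fewer than 33), giving 11 + 33 + 33 + 33 + 29 + 21 + 26 = 186.
One more screw then forces some size to 34, so 186 + 1 = 187.

187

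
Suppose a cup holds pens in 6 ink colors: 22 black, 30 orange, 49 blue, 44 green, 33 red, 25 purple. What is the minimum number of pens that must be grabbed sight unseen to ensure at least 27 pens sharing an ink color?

152

In the worst case we take at most 26 of each ink color, but all 22 black and all 25 purple (fewer than 26), giving 22 + 26 + 26 + 26 + 26 + 25 = 151.
One more pen then forces some ink color to 27, so 151 + 1 = 152.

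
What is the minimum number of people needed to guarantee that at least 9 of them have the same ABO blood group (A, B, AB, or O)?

There are 4 ABO blood groups acting as pigeonholes.
With 4 × 8 = 32 people we could place exactly 8 in each, with no class reaching 9.
One more forces some class to hold 9, so 32 + 1 = 33.

33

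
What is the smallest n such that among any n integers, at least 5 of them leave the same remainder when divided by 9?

37

There are 9 residue classes modulo 9 acting as pigeonholes.
With 9 × 4 = 36 integers we could place exactly 4 in each, with no class reaching 5.
One more forces some class to hold 5, so 36 + 1 = 37.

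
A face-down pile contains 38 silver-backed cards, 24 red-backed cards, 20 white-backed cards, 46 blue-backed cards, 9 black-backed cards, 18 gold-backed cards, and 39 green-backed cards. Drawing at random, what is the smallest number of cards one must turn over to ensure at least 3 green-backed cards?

158

To avoid green-backed cards as long as possible, exhaust the other 6 back colors first.
The worst case draws every non-green-backed card first: 38 + 24 + 20 + 46 + 9 + 18 = 155.
The next 3 draws are then forced to be green-backed, giving 155 + 3 = 158.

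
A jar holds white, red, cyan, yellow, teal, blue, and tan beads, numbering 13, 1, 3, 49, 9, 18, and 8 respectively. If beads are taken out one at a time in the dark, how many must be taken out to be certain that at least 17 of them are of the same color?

67

In the worst case we take at most 16 of each color, but all 13 white, all 1 red, all 3 cyan, all 9 teal, and all 8 tan (fewer than 16), giving 13 + 1 + 3 + 16 + 9 + 16 + 8 = 66.
One more bead then forces some color to 17, so 66 + 1 = 67.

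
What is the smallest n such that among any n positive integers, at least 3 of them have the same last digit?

There are 10 possible last digits acting as pigeonholes.
With 10 × 2 = 20 positive integers we could place exactly 2 in each, with no class reaching 3.
One more forces some class to hold 3, so 20 + 1 = 21.

21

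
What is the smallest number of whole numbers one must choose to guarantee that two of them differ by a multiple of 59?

60

Use the pigeonhole principle on residue classes: two integers differ by a multiple of 59 exactly when they share a remainder mod 59.
There are 59 residue classes mod 59, so 59 integers can all lie in distinct classes.
One more integer must repeat a residue, giving a difference divisible by 59. So n = 59 + 1 = 60.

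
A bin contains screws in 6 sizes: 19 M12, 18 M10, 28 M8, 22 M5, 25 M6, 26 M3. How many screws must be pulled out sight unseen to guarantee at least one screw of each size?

The hardest size to obtain is M10: we could draw every other screw first — 138 − 18 = 120 screws — without a single M10 one.
The next draw must be M10, so 120 + 1 = 121.

121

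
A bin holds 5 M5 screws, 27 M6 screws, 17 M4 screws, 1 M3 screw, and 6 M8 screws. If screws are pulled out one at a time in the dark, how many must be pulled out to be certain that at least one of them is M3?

56

The worst case draws every non-M3 screw first: 5 + 27 + 17 + 6 = 55.
The next draw is then forced to be M3, giving 55 + 1 = 56.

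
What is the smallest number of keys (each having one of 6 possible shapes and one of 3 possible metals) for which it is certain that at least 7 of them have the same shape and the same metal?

109

There are 6 × 3 = 18 (shape, metal) combinations acting as pigeonholes.
With 18 × 6 = 108 keys we could place exactly 6 in each, with no (shape, metal) pair reaching 7.
One more forces some (shape, metal) pair to hold 7, so 108 + 1 = 109.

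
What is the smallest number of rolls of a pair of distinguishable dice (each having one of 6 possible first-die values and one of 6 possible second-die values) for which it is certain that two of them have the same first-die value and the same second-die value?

There are 6 × 6 = 36 (first-die value, second-die value) combinations acting as pigeonholes.
With 36 rolls of a pair of distinguishable dice we could place one in each, avoiding any repeat.
One more forces some (first-die value, second-die value) pair to hold 2, so 36 + 1 = 37.

37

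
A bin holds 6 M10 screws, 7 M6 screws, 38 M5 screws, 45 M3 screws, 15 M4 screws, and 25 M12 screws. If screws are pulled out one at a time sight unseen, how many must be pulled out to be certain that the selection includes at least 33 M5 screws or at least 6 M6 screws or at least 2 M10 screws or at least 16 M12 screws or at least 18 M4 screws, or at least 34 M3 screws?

102

Each of the 6 sizes has its own threshold; avoid all of them simultaneously.
The worst case stops just short of every target: 1 M10, 5 M6, 32 M5, 33 M3, all 15 M4, 15 M12 — 1 + 5 + 32 + 33 + 15 + 15 = 101 screws.
One more screw must push some size to its target, so 101 + 1 = 102.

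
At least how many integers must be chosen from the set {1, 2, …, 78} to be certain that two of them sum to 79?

40

Partition {1, …, 78} into 39 pairs: {1,78}, {2,77}, …, {39,40}.
Choosing 39 integers — say the integers 1 through 39 — takes one from each pair and avoids the property.
Choosing 40 forces two into the same pair by pigeonhole, and those sum to 79. So 40.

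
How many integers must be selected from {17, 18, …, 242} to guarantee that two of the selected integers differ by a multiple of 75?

Group the integers by remainder mod 75; there are 75 residue classes, each nonempty in this range.
Choosing one from each class (75 integers) avoids any shared remainder.
One more choice must repeat a class, so two differ by a multiple of 75. Hence 75 + 1 = 76.

76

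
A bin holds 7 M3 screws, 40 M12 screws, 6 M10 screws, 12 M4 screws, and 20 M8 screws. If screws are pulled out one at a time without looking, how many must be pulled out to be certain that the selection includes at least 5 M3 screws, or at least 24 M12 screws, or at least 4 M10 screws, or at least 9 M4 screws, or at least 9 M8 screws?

The worst case stops just short of every target: 4 M3, 23 M12, 3 M10, 8 M4, 8 M8 — 4 + 23 + 3 + 8 + 8 = 46 screws.
One more screw must push some size to its target, so 46 + 1 = 47.

47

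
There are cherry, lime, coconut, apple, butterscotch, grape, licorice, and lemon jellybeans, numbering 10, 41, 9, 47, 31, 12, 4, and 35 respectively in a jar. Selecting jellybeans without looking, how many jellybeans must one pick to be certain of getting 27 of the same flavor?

In the worst case we take at most 26 of each flavor, but all 10 cherry, all 9 coconut, all 12 grape, and all 4 licorice (fewer than 26), giving 10 + 26 + 9 + 26 + 26 + 12 + 4 + 26 = 139.
One more jellybean then forces some flavor to 27, so 139 + 1 = 140.

140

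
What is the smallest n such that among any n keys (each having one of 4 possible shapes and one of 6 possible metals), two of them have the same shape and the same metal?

25

There are 4 × 6 = 24 (shape, metal) combinations acting as pigeonholes.
With 24 keys we could place one in each, avoiding any repeat.
One more forces some (shape, metal) pair to hold 2, so 24 + 1 = 25.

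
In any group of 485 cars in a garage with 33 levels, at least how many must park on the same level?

15

If each of the 33 levels held at most 14, the total would be at most 33 × 14 = 462 < 485, a contradiction.
So at least one holds ⌈485/33⌉ = 15.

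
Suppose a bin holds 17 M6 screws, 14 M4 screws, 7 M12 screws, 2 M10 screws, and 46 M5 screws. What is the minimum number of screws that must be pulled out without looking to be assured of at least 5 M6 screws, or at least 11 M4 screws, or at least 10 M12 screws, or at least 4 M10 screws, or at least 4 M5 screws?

Each of the 5 sizes has its own threshold; avoid all of them simultaneously.
The worst case stops just short of every target: 4 M6, 10 M4, all 7 M12, all 2 M10, 3 M5 — 4 + 10 + 7 + 2 + 3 = 26 screws.
One more screw must push some size to its target, so 26 + 1 = 27.

27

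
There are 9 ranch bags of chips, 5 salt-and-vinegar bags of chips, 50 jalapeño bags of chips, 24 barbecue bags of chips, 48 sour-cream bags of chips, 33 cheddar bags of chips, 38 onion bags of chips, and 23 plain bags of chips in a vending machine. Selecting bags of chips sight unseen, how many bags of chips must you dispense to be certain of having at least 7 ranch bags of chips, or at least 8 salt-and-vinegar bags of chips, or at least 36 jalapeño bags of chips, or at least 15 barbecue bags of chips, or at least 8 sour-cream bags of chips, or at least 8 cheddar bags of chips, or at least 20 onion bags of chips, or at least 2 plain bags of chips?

95

The worst case stops just short of every target: 6 ranch, all 5 salt-and-vinegar, 35 jalapeño, 14 barbecue, 7 sour-cream, 7 cheddar, 19 onion, 1 plain — 6 + 5 + 35 + 14 + 7 + 7 + 19 + 1 = 94 bags of chips.
One more bag of chips must push some flavor to its target, so 94 + 1 = 95.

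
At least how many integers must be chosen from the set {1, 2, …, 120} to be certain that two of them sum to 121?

Partition {1, …, 120} into 60 pairs: {1,120}, {2,119}, …, {60,61}.
Choosing 60 integers — say the integers 1 through 60 — takes one from each pair and avoids the property.
Choosing 61 forces two into the same pair by pigeonhole, and those sum to 121. So 61.

61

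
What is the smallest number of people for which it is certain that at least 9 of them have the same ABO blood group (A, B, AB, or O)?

There are 4 ABO blood groups acting as pigeonholes.
With 4 × 8 = 32 people we could place exactly 8 in each, with no class reaching 9.
One more forces some class to hold 9, so 32 + 1 = 33.

33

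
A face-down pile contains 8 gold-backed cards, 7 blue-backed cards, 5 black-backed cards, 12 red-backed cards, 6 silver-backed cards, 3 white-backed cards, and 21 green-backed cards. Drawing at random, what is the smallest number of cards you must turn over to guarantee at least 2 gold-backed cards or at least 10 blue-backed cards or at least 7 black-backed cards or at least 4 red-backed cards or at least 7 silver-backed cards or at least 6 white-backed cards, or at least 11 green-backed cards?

The worst case stops just short of every target: 1 gold-backed, all 7 blue-backed, all 5 black-backed, 3 red-backed, 6 silver-backed, all 3 white-backed, 10 green-backed — 1 + 7 + 5 + 3 + 6 + 3 + 10 = 35 cards.
One more card must push some back color to its target, so 35 + 1 = 36.

36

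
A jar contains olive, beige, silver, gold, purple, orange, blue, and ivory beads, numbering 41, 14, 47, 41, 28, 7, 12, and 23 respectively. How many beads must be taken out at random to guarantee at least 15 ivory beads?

The worst case draws every non-ivory bead first: 41 + 14 + 47 + 41 + 28 + 7 + 12 = 190.
The next 15 draws are then forced to be ivory, giving 190 + 15 = 205.

205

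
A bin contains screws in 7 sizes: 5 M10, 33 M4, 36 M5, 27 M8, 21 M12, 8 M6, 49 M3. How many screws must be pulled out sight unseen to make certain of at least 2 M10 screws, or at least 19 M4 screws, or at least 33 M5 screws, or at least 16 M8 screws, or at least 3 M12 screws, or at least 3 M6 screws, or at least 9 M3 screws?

Each of the 7 sizes has its own threshold; avoid all of them simultaneously.
The worst case stops just short of every target: 1 M10, 18 M4, 32 M5, 15 M8, 2 M12, 2 M6, 8 M3 — 1 + 18 + 32 + 15 + 2 + 2 + 8 = 78 screws.
One more screw must push some size to its target, so 78 + 1 = 79.

79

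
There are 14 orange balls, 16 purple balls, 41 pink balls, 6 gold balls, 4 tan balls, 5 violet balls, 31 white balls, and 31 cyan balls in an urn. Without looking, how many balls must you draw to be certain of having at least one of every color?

The hardest color to obtain is tan: we could draw every other ball first — 148 − 4 = 144 balls — without a single tan one.
The next draw must be tan, so 144 + 1 = 145.

145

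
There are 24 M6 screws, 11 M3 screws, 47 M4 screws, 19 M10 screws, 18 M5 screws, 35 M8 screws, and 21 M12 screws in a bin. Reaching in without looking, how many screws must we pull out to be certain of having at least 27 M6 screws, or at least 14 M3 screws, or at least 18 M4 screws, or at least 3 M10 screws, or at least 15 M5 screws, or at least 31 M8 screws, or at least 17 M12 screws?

115

The worst case stops just short of every target: all 24 M6, all 11 M3, 17 M4, 2 M10, 14 M5, 30 M8, 16 M12 — 24 + 11 + 17 + 2 + 14 + 30 + 16 = 114 screws.
One more screw must push some size to its target, so 114 + 1 = 115.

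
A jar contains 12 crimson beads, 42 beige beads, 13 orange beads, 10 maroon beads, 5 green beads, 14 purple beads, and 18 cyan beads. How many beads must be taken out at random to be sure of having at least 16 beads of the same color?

85

In the worst case we take at most 15 of each color, but all 12 crimson, all 13 orange, all 10 maroon, all 5 green, and all 14 purple (fewer than 15), giving 12 + 15 + 13 + 10 + 5 + 14 + 15 = 84.
One more bead then forces some color to 16, so 84 + 1 = 85.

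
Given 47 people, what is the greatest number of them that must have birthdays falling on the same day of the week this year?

7

There are 7 days of the week, which serve as the pigeonholes.
If each of the 7 days of the week held at most 6, the total would be at most 7 × 6 = 42 < 47, a contradiction.
So at least one holds ⌈47/7⌉ = 7.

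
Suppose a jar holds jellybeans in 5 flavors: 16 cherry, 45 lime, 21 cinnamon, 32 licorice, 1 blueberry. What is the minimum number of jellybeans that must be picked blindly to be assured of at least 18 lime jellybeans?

88

The worst case draws every non-lime jellybean first: 16 + 21 + 32 + 1 = 70.
The next 18 draws are then forced to be lime, giving 70 + 18 = 88.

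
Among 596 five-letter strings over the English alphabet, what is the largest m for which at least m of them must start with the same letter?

23

There are 26 possible first letters, which serve as the pigeonholes.
If each of the 26 possible first letters held at most 22, the total would be at most 26 × 22 = 572 < 596, a contradiction.
So at least one holds ⌈596/26⌉ = 23.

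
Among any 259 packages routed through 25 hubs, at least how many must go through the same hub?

11

If each of the 25 hubs held at most 10, the total would be at most 25 × 10 = 250 < 259, a contradiction.
So at least one holds ⌈259/25⌉ = 11.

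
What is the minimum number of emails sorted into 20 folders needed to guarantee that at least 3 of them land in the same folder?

41

There are 20 folders acting as pigeonholes.
With 20 × 2 = 40 emails we could place exactly 2 in each, with no class reaching 3.
One more forces some class to hold 3, so 40 + 1 = 41.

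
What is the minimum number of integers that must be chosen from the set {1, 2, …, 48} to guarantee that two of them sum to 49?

Partition {1, …, 48} into 24 pairs: {1,48}, {2,47}, …, {24,25}.
Choosing 24 integers — say the integers 1 through 24 — takes one from each pair and avoids the property.
Choosing 25 forces two into the same pair by pigeonhole, and those sum to 49. So 25.

25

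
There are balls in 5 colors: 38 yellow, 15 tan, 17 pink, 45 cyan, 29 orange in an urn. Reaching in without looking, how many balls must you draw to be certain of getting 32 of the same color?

In the worst case we take at most 31 of each color, but all 15 tan, all 17 pink, and all 29 orange (fewer than 31), giving 31 + 15 + 17 + 31 + 29 = 123.
One more ball then forces some color to 32, so 123 + 1 = 124.

124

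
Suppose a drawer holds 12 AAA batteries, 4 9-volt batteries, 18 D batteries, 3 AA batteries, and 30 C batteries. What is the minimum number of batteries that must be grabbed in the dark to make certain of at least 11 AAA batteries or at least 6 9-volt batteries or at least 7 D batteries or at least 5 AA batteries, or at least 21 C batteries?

The worst case stops just short of every target: 10 AAA, all 4 9-volt, 6 D, all 3 AA, 20 C — 10 + 4 + 6 + 3 + 20 = 43 batteries.
One more battery must push some type to its target, so 43 + 1 = 44.

44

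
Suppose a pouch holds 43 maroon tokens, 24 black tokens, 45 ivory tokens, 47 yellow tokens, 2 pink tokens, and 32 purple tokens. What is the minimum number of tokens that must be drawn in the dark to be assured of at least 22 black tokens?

191

To avoid black tokens as long as possible, exhaust the other 5 colors first.
The worst case draws every non-black token first: 43 + 45 + 47 + 2 + 32 = 169.
The next 22 draws are then forced to be black, giving 169 + 22 = 191.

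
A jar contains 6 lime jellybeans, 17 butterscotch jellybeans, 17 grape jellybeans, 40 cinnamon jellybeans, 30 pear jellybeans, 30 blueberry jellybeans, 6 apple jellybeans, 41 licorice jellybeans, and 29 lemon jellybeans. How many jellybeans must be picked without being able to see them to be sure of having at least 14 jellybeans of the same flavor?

In the worst case we take at most 13 of each flavor, but all 6 lime and all 6 apple (fewer than 13), giving 6 + 13 + 13 + 13 + 13 + 13 + 6 + 13 + 13 = 103.
One more jellybean then forces some flavor to 14, so 103 + 1 = 104.

104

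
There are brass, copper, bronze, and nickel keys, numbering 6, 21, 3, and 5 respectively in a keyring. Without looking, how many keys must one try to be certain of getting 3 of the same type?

Treat the 4 types as pigeonholes.
The worst case takes 2 keys of each type without reaching 3 of any: 4 × 2 = 8.
The next key must bring some type to 3, so 8 + 1 = 9.

9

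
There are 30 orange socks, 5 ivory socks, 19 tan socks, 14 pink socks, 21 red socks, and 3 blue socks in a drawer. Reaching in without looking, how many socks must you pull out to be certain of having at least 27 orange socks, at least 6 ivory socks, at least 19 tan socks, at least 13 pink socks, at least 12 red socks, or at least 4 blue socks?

Each of the 6 colors has its own threshold; avoid all of them simultaneously.
The worst case stops just short of every target: 26 orange, 5 ivory, 18 tan, 12 pink, 11 red, 3 blue — 26 + 5 + 18 + 12 + 11 + 3 = 75 socks.
One more sock must push some color to its target, so 75 + 1 = 76.

76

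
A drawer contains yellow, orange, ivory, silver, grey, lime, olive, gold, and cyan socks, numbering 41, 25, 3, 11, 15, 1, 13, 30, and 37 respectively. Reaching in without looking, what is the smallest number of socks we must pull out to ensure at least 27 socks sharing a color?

Treat the 9 colors as pigeonholes.
In the worst case we take at most 26 of each color, but all 25 orange, all 3 ivory, all 11 silver, all 15 grey, all 1 lime, and all 13 olive (fewer than 26), giving 26 + 25 + 3 + 11 + 15 + 1 + 13 + 26 + 26 = 146.
One more sock then forces some color to 27, so 146 + 1 = 147.

147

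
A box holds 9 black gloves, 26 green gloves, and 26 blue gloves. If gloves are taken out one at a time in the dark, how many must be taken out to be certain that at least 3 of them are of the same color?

The worst case takes 2 gloves of each color without reaching 3 of any: 3 × 2 = 6.
The next glove must bring some color to 3, so 6 + 1 = 7.

7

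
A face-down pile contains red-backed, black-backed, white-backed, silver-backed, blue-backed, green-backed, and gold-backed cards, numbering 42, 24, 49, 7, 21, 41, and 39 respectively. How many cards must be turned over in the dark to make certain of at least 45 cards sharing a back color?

219

In the worst case we take at most 44 of each back color, but all 42 red-backed, all 24 black-backed, all 7 silver-backed, all 21 blue-backed, all 41 green-backed, and all 39 gold-backed (fewer than 44), giving 42 + 24 + 44 + 7 + 21 + 41 + 39 = 218.
One more card then forces some back color to 45, so 218 + 1 = 219.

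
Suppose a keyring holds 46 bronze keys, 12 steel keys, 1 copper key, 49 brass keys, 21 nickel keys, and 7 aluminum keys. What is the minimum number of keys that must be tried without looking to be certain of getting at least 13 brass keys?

To avoid brass keys as long as possible, exhaust the other 5 types first.
The worst case draws every non-brass key first: 46 + 12 + 1 + 21 + 7 = 87.
The next 13 draws are then forced to be brass, giving 87 + 13 = 100.

100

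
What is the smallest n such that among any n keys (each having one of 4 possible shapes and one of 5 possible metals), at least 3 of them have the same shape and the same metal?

41

There are 4 × 5 = 20 (shape, metal) combinations acting as pigeonholes.
With 20 × 2 = 40 keys we could place exactly 2 in each, with no (shape, metal) pair reaching 3.
One more forces some (shape, metal) pair to hold 3, so 40 + 1 = 41.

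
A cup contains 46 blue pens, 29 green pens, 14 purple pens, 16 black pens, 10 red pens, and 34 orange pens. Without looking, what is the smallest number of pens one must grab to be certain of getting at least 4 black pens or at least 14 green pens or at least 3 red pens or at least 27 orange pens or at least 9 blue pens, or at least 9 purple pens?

61

The worst case stops just short of every target: 8 blue, 13 green, 8 purple, 3 black, 2 red, 26 orange — 8 + 13 + 8 + 3 + 2 + 26 = 60 pens.
One more pen must push some ink color to its target, so 60 + 1 = 61.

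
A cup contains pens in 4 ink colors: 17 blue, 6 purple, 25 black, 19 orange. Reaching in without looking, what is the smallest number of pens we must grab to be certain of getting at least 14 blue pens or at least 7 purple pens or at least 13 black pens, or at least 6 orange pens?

37

Each of the 4 ink colors has its own threshold; avoid all of them simultaneously.
The worst case stops just short of every target: 13 blue, 6 purple, 12 black, 5 orange — 13 + 6 + 12 + 5 = 36 pens.
One more pen must push some ink color to its target, so 36 + 1 = 37.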